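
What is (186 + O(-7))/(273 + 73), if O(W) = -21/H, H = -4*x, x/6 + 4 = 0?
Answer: 5945/11072 ≈ 0.53694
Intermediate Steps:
x = -24 (x = -24 + 6*0 = -24 + 0 = -24)
H = 96 (H = -4*(-24) = 96)
O(W) = -7/32 (O(W) = -21/96 = -21*1/96 = -7/32)
(186 + O(-7))/(273 + 73) = (186 - 7/32)/(273 + 73) = (5945/32)/346 = (5945/32)*(1/346) = 5945/11072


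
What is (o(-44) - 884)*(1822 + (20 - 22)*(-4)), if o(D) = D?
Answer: -1698240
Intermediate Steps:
(o(-44) - 884)*(1822 + (20 - 22)*(-4)) = (-44 - 884)*(1822 + (20 - 22)*(-4)) = -928*(1822 - 2*(-4)) = -928*(1822 + 8) = -928*1830 = -1698240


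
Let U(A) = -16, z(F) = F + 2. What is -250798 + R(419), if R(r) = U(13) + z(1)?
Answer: -250811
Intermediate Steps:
z(F) = 2 + F
R(r) = -13 (R(r) = -16 + (2 + 1) = -16 + 3 = -13)
-250798 + R(419) = -250798 - 13 = -250811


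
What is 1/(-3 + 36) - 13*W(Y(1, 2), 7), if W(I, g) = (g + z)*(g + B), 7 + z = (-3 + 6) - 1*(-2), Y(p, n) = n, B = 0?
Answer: -15014/33 ≈ -454.97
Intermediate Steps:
z = -2 (z = -7 + ((-3 + 6) - 1*(-2)) = -7 + (3 + 2) = -7 + 5 = -2)
W(I, g) = g*(-2 + g) (W(I, g) = (g - 2)*(g + 0) = (-2 + g)*g = g*(-2 + g))
1/(-3 + 36) - 13*W(Y(1, 2), 7) = 1/(-3 + 36) - 91*(-2 + 7) = 1/33 - 91*5 = 1/33 - 13*35 = 1/33 - 455 = -15014/33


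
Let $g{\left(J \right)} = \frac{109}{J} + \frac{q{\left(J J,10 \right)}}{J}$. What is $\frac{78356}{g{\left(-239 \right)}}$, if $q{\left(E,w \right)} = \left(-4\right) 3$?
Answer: $- \frac{18727084}{97} \approx -1.9306 \cdot 10^{5}$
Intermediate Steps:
$q{\left(E,w \right)} = -12$
$g{\left(J \right)} = \frac{97}{J}$ ($g{\left(J \right)} = \frac{109}{J} - \frac{12}{J} = \frac{97}{J}$)
$\frac{78356}{g{\left(-239 \right)}} = \frac{78356}{97 \frac{1}{-239}} = \frac{78356}{97 \left(- \frac{1}{239}\right)} = \frac{78356}{- \frac{97}{239}} = 78356 \left(- \frac{239}{97}\right) = - \frac{18727084}{97}$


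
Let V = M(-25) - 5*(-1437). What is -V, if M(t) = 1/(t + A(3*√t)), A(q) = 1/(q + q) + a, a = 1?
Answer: -3724689585/518401 - 30*I/518401 ≈ -7185.0 - 5.787e-5*I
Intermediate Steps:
A(q) = 1 + 1/(2*q) (A(q) = 1/(q + q) + 1 = 1/(2*q) + 1 = 1 + 1/(2*q))
M(t) = 1/(t + (½ + 3*√t)/(3*√t)) (M(t) = 1/(t + (½ + 3*√t)/((3*√t))) = 1/(t + (1/(3*√t))*(½ + 3*√t)) = 1/(t + (½ + 3*√t)/(3*√t)))
V = 7185 + 900*(-24 + I/30)/518401 (V = 1/(1 - 25 + 1/(6*√(-25))) - 5*(-1437) = 1/(1 - 25 + (-I/5)/6) - 1*(-7185) = 1/(1 - 25 - I/30) + 7185 = 1/(-24 - I/30) + 7185 = 900*(-24 + I/30)/518401 + 7185 = 7185 + 900*(-24 + I/30)/518401 ≈ 7185.0 + 5.787e-5*I)
-V = -(3724689585/518401 + 30*I/518401) = -3724689585/518401 - 30*I/518401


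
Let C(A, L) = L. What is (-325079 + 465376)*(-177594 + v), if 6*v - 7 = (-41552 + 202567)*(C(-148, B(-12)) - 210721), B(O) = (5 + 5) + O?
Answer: -2380182756606197/3 ≈ -7.9339e+14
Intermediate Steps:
B(O) = 10 + O
v = -16964781919/3 (v = 7/6 + ((-41552 + 202567)*((10 - 12) - 210721))/6 = 7/6 + (161015*(-2 - 210721))/6 = 7/6 + (161015*(-210723))/6 = 7/6 + (⅙)*(-33929563845) = 7/6 - 11309854615/2 = -16964781919/3 ≈ -5.6549e+9)
(-325079 + 465376)*(-177594 + v) = (-325079 + 465376)*(-177594 - 16964781919/3) = 140297*(-16965314701/3) = -2380182756606197/3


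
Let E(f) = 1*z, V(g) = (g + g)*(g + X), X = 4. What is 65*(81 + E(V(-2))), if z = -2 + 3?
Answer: 5330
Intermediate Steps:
V(g) = 2*g*(4 + g) (V(g) = (g + g)*(g + 4) = (2*g)*(4 + g) = 2*g*(4 + g))
z = 1
E(f) = 1 (E(f) = 1*1 = 1)
65*(81 + E(V(-2))) = 65*(81 + 1) = 65*82 = 5330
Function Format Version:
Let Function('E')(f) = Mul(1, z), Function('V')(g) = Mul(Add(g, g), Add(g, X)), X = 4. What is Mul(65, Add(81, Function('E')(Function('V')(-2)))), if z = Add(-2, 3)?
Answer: 5330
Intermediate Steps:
Function('V')(g) = Mul(2, g, Add(4, g)) (Function('V')(g) = Mul(Add(g, g), Add(g, 4)) = Mul(Mul(2, g), Add(4, g)) = Mul(2, g, Add(4, g)))
z = 1
Function('E')(f) = 1 (Function('E')(f) = Mul(1, 1) = 1)
Mul(65, Add(81, Function('E')(Function('V')(-2)))) = Mul(65, Add(81, 1)) = Mul(65, 82) = 5330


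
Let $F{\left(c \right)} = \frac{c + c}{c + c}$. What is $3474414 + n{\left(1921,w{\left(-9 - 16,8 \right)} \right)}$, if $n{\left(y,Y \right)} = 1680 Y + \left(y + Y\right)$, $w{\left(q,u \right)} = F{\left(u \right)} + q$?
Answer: $3435991$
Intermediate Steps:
$F{\left(c \right)} = 1$ ($F{\left(c \right)} = \frac{2 c}{2 c} = 2 c \frac{1}{2 c} = 1$)
$w{\left(q,u \right)} = 1 + q$
$n{\left(y,Y \right)} = y + 1681 Y$ ($n{\left(y,Y \right)} = 1680 Y + \left(Y + y\right) = y + 1681 Y$)
$3474414 + n{\left(1921,w{\left(-9 - 16,8 \right)} \right)} = 3474414 + \left(1921 + 1681 \left(1 - 25\right)\right) = 3474414 + \left(1921 + 1681 \left(-24\right)\right) = 3474414 + \left(1921 - 40344\right) = 3474414 - 38423 = 3435991$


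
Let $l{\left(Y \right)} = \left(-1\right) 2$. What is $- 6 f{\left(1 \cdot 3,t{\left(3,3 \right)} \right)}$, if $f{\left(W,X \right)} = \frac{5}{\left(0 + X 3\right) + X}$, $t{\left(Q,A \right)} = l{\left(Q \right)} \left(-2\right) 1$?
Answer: $- \frac{15}{8} \approx -1.875$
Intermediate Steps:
$l{\left(Y \right)} = -2$
$t{\left(Q,A \right)} = 4$ ($t{\left(Q,A \right)} = \left(-2\right) \left(-2\right) 1 = 4 \cdot 1 = 4$)
$f{\left(W,X \right)} = \frac{5}{4 X}$ ($f{\left(W,X \right)} = \frac{5}{\left(0 + 3 X\right) + X} = \frac{5}{3 X + X} = \frac{5}{4 X}$)
$- 6 f{\left(1 \cdot 3,t{\left(3,3 \right)} \right)} = - 6 \frac{5}{4 \cdot 4} = - 6 \cdot \frac{5}{4} \cdot \frac{1}{4} = \left(-6\right) \frac{5}{16} = - \frac{15}{8}$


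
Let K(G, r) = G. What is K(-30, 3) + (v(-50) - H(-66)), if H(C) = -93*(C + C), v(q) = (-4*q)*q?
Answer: -22306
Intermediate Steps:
v(q) = -4*q**2
H(C) = -186*C
K(-30, 3) + (v(-50) - H(-66)) = -30 + (-4*(-50)**2 - (-186)*(-66)) = -30 + (-4*2500 - 1*12276) = -30 + (-10000 - 12276) = -30 - 22276 = -22306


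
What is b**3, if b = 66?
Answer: 287496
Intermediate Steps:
b**3 = 66**3 = 287496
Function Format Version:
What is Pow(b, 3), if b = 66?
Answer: 287496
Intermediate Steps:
Pow(b, 3) = Pow(66, 3) = 287496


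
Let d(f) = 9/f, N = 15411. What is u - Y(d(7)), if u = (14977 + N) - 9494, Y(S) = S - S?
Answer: 20894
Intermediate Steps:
Y(S) = 0
u = 20894 (u = (14977 + 15411) - 9494 = 30388 - 9494 = 20894)
u - Y(d(7)) = 20894 - 1*0 = 20894 + 0 = 20894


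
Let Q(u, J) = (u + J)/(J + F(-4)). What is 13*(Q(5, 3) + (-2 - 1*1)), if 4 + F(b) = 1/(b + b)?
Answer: -1183/9 ≈ -131.44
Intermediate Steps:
F(b) = -4 + 1/(2*b) (F(b) = -4 + 1/(b + b) = -4 + 1/(2*b))
Q(u, J) = (J + u)/(-33/8 + J) (Q(u, J) = (u + J)/(J + (-4 + (½)/(-4))) = (J + u)/(J + (-4 + (½)*(-¼))) = (J + u)/(J + (-4 - ⅛)) = (J + u)/(J - 33/8) = (J + u)/(-33/8 + J))
13*(Q(5, 3) + (-2 - 1*1)) = 13*(8*(3 + 5)/(-33 + 8*3) + (-2 - 1*1)) = 13*(8*8/(-33 + 24) + (-2 - 1)) = 13*(8*8/(-9) - 3) = 13*(8*(-⅑)*8 - 3) = 13*(-64/9 - 3) = 13*(-91/9) = -1183/9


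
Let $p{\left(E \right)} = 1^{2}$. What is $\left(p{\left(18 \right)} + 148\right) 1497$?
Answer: $223053$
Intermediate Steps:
$p{\left(E \right)} = 1$
$\left(p{\left(18 \right)} + 148\right) 1497 = \left(1 + 148\right) 1497 = 149 \cdot 1497 = 223053$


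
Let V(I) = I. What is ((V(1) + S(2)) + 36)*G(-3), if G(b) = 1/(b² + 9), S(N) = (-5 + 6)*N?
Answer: 13/6 ≈ 2.1667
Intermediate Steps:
S(N) = N (S(N) = 1*N = N)
G(b) = 1/(9 + b²)
((V(1) + S(2)) + 36)*G(-3) = ((1 + 2) + 36)/(9 + (-3)²) = (3 + 36)/(9 + 9) = 39/18 = 39*(1/18) = 13/6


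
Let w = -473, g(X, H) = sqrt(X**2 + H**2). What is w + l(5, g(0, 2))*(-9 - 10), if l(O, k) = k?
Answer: -511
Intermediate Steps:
g(X, H) = sqrt(H**2 + X**2)
w + l(5, g(0, 2))*(-9 - 10) = -473 + sqrt(2**2 + 0**2)*(-9 - 10) = -473 + sqrt(4 + 0)*(-19) = -473 + sqrt(4)*(-19) = -473 + 2*(-19) = -473 - 38 = -511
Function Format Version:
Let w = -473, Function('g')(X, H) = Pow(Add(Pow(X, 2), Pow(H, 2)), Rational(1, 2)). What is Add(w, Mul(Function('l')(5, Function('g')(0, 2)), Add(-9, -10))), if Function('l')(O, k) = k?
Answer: -511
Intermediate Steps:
Function('g')(X, H) = Pow(Add(Pow(H, 2), Pow(X, 2)), Rational(1, 2))
Add(w, Mul(Function('l')(5, Function('g')(0, 2)), Add(-9, -10))) = Add(-473, Mul(Pow(Add(Pow(2, 2), Pow(0, 2)), Rational(1, 2)), Add(-9, -10))) = Add(-473, Mul(Pow(Add(4, 0), Rational(1, 2)), -19)) = Add(-473, Mul(Pow(4, Rational(1, 2)), -19)) = Add(-473, Mul(2, -19)) = Add(-473, -38) = -511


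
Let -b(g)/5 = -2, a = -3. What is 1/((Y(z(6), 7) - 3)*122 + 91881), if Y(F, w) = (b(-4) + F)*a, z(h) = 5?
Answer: 1/86025 ≈ 1.1625e-5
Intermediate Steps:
b(g) = 10 (b(g) = -5*(-2) = 10)
Y(F, w) = -30 - 3*F (Y(F, w) = (10 + F)*(-3) = -30 - 3*F)
1/((Y(z(6), 7) - 3)*122 + 91881) = 1/(((-30 - 3*5) - 3)*122 + 91881) = 1/(((-30 - 15) - 3)*122 + 91881) = 1/((-45 - 3)*122 + 91881) = 1/(-48*122 + 91881) = 1/(-5856 + 91881) = 1/86025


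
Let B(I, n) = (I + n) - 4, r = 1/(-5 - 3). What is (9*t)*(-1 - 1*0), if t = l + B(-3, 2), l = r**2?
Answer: 2871/64 ≈ 44.859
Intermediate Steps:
r = -1/8 (r = 1/(-8) = -1/8 ≈ -0.12500)
l = 1/64 (l = (-1/8)**2 = 1/64 ≈ 0.015625)
B(I, n) = -4 + I + n
t = -319/64 (t = 1/64 + (-4 - 3 + 2) = 1/64 - 5 = -319/64 ≈ -4.9844)
(9*t)*(-1 - 1*0) = (9*(-319/64))*(-1 - 1*0) = -2871*(-1 + 0)/64 = -2871/64*(-1) = 2871/64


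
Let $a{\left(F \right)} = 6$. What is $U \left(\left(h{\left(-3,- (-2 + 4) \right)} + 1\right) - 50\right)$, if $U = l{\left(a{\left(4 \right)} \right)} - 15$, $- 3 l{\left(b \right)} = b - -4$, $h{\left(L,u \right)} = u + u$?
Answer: $\frac{2915}{3} \approx 971.67$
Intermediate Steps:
$h{\left(L,u \right)} = 2 u$
$l{\left(b \right)} = - \frac{4}{3} - \frac{b}{3}$ ($l{\left(b \right)} = - \frac{b - -4}{3} = - \frac{b + 4}{3} = - \frac{4 + b}{3} = - \frac{4}{3} - \frac{b}{3}$)
$U = - \frac{55}{3}$ ($U = \left(- \frac{4}{3} - 2\right) - 15 = - \frac{10}{3} - 15 = - \frac{55}{3} \approx -18.333$)
$U \left(\left(h{\left(-3,- (-2 + 4) \right)} + 1\right) - 50\right) = - \frac{55 \left(\left(2 \left(- (-2 + 4)\right) + 1\right) - 50\right)}{3} = - \frac{55 \left(\left(2 \left(\left(-1\right) 2\right) + 1\right) - 50\right)}{3} = - \frac{55 \left(\left(2 \left(-2\right) + 1\right) - 50\right)}{3} = - \frac{55 \left(\left(-4 + 1\right) - 50\right)}{3} = - \frac{55 \left(-3 - 50\right)}{3} = \left(- \frac{55}{3}\right) \left(-53\right) = \frac{2915}{3}$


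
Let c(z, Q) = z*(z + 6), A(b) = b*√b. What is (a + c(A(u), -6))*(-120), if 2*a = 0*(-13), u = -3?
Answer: 3240 + 2160*I*√3 ≈ 3240.0 + 3741.2*I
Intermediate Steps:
a = 0 (a = (0*(-13))/2 = (½)*0 = 0)
A(b) = b^(3/2)
c(z, Q) = z*(6 + z)
(a + c(A(u), -6))*(-120) = (0 + (-3)^(3/2)*(6 + (-3)^(3/2)))*(-120) = (0 + (-3*I*√3)*(6 - 3*I*√3))*(-120) = (0 - 3*I*√3*(6 - 3*I*√3))*(-120) = -3*I*√3*(6 - 3*I*√3)*(-120) = 360*I*√3*(6 - 3*I*√3)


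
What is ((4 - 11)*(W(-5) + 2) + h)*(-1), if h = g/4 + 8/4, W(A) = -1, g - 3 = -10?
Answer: 27/4 ≈ 6.7500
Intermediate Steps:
g = -7 (g = 3 - 10 = -7)
h = ¼ (h = -7/4 + 8/4 = -7*¼ + 8*(¼) = -7/4 + 2 = ¼ ≈ 0.25000)
((4 - 11)*(W(-5) + 2) + h)*(-1) = ((4 - 11)*(-1 + 2) + ¼)*(-1) = (-7*1 + ¼)*(-1) = (-7 + ¼)*(-1) = -27/4*(-1) = 27/4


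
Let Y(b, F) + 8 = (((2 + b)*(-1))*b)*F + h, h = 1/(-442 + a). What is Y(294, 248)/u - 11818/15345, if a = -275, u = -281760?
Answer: 580407669877/7654386080 ≈ 75.827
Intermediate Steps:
h = -1/717 (h = 1/(-442 - 275) = 1/(-717) = -1/717 ≈ -0.0013947)
Y(b, F) = -5737/717 + F*b*(-2 - b) (Y(b, F) = -8 + ((((2 + b)*(-1))*b)*F - 1/717) = -8 + (((-2 - b)*b)*F - 1/717) = -8 + ((b*(-2 - b))*F - 1/717) = -8 + (F*b*(-2 - b) - 1/717) = -8 + (-1/717 + F*b*(-2 - b)) = -5737/717 + F*b*(-2 - b))
Y(294, 248)/u - 11818/15345 = (-5737/717 - 1*248*294² - 2*248*294)/(-281760) - 11818/15345 = (-5737/717 - 1*248*86436 - 145824)*(-1/281760) - 11818*1/15345 = (-5737/717 - 21436128 - 145824)*(-1/281760) - 11818/15345 = -15474265321/717*(-1/281760) - 11818/15345 = 15474265321/202021920 - 11818/15345 = 580407669877/7654386080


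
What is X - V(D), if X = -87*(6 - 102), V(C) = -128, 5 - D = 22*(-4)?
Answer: 8480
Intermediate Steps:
D = 93 (D = 5 - 22*(-4) = 5 - 1*(-88) = 5 + 88 = 93)
X = 8352 (X = -87*(-96) = 8352)
X - V(D) = 8352 - 1*(-128) = 8352 + 128 = 8480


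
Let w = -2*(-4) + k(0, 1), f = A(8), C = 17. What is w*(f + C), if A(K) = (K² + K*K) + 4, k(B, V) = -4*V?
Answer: 596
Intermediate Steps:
A(K) = 4 + 2*K² (A(K) = (K² + K²) + 4 = 2*K² + 4 = 4 + 2*K²)
f = 132 (f = 4 + 2*8² = 4 + 2*64 = 4 + 128 = 132)
w = 4 (w = -2*(-4) - 4*1 = 8 - 4 = 4)
w*(f + C) = 4*(132 + 17) = 4*149 = 596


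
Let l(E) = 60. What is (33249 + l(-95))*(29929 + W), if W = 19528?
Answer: 1647363213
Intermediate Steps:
(33249 + l(-95))*(29929 + W) = (33249 + 60)*(29929 + 19528) = 33309*49457 = 1647363213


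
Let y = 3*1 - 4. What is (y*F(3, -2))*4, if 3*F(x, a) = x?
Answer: -4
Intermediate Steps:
y = -1 (y = 3 - 4 = -1)
F(x, a) = x/3
(y*F(3, -2))*4 = -3/3*4 = -1*1*4 = -1*4 = -4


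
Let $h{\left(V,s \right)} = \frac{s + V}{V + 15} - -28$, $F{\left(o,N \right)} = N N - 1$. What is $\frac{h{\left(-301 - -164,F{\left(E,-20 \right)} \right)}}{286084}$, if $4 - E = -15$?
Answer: $\frac{1577}{17451124} \approx 9.0367 \cdot 10^{-5}$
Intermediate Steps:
$E = 19$ ($E = 4 - -15 = 4 + 15 = 19$)
$F{\left(o,N \right)} = -1 + N^{2}$ ($F{\left(o,N \right)} = N^{2} - 1 = -1 + N^{2}$)
$h{\left(V,s \right)} = 28 + \frac{V + s}{15 + V}$ ($h{\left(V,s \right)} = \frac{V + s}{15 + V} + 28 = 28 + \frac{V + s}{15 + V}$)
$\frac{h{\left(-301 - -164,F{\left(E,-20 \right)} \right)}}{286084} = \frac{\frac{1}{15 - 137} \left(420 - \left(1 - \left(-20\right)^{2}\right) + 29 \left(-301 - -164\right)\right)}{286084} = \frac{420 + \left(-1 + 400\right) + 29 \left(-301 + 164\right)}{15 + \left(-301 + 164\right)} \frac{1}{286084} = \frac{420 + 399 + 29 \left(-137\right)}{15 - 137} \cdot \frac{1}{286084} = \frac{420 + 399 - 3973}{-122} \cdot \frac{1}{286084} = \left(- \frac{1}{122}\right) \left(-3154\right) \frac{1}{286084} = \frac{1577}{61} \cdot \frac{1}{286084} = \frac{1577}{17451124}$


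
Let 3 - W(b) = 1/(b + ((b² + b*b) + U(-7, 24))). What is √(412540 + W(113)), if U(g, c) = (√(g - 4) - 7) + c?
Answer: √((10589153723 + 412543*I*√11)/(25668 + I*√11)) ≈ 642.29 + 0.e-12*I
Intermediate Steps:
U(g, c) = -7 + c + √(-4 + g) (U(g, c) = (√(-4 + g) - 7) + c = (-7 + √(-4 + g)) + c = -7 + c + √(-4 + g))
W(b) = 3 - 1/(17 + b + 2*b² + I*√11) (W(b) = 3 - 1/(b + ((b² + b*b) + (-7 + 24 + √(-4 - 7)))) = 3 - 1/(b + ((b² + b²) + (-7 + 24 + √(-11)))) = 3 - 1/(b + (2*b² + (-7 + 24 + I*√11))) = 3 - 1/(b + (2*b² + (17 + I*√11))) = 3 - 1/(b + (17 + 2*b² + I*√11)) = 3 - 1/(17 + b + 2*b² + I*√11))
√(412540 + W(113)) = √(412540 + (50 + 3*113 + 6*113² + 3*I*√11)/(17 + 113 + 2*113² + I*√11)) = √(412540 + (50 + 339 + 6*12769 + 3*I*√11)/(17 + 113 + 2*12769 + I*√11)) = √(412540 + (50 + 339 + 76614 + 3*I*√11)/(17 + 113 + 25538 + I*√11)) = √(412540 + (77003 + 3*I*√11)/(25668 + I*√11))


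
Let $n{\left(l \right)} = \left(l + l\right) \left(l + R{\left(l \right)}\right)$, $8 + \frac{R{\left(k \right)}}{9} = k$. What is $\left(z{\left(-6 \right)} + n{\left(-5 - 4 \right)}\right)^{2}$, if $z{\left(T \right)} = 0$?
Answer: $8503056$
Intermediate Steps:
$R{\left(k \right)} = -72 + 9 k$
$n{\left(l \right)} = 2 l \left(-72 + 10 l\right)$ ($n{\left(l \right)} = \left(l + l\right) \left(l + \left(-72 + 9 l\right)\right) = 2 l \left(-72 + 10 l\right)$)
$\left(z{\left(-6 \right)} + n{\left(-5 - 4 \right)}\right)^{2} = \left(0 + 4 \left(-5 - 4\right) \left(-36 + 5 \left(-5 - 4\right)\right)\right)^{2} = \left(0 + 4 \left(-9\right) \left(-36 + 5 \left(-9\right)\right)\right)^{2} = \left(0 + 4 \left(-9\right) \left(-36 - 45\right)\right)^{2} = \left(0 + 4 \left(-9\right) \left(-81\right)\right)^{2} = \left(0 + 2916\right)^{2} = 2916^{2} = 8503056$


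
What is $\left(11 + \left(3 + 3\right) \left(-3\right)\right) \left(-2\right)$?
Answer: $14$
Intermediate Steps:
$\left(11 + \left(3 + 3\right) \left(-3\right)\right) \left(-2\right) = \left(11 + 6 \left(-3\right)\right) \left(-2\right) = \left(11 - 18\right) \left(-2\right) = \left(-7\right) \left(-2\right) = 14$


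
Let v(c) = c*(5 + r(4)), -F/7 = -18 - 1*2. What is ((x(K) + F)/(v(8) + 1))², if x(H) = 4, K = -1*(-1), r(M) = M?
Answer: 20736/5329 ≈ 3.8912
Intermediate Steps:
K = 1
F = 140 (F = -7*(-18 - 1*2) = -7*(-18 - 2) = -7*(-20) = 140)
v(c) = 9*c (v(c) = c*(5 + 4) = c*9 = 9*c)
((x(K) + F)/(v(8) + 1))² = ((4 + 140)/(9*8 + 1))² = (144/(72 + 1))² = (144/73)² = 20736/5329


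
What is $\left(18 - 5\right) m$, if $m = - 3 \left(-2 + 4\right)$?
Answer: $-78$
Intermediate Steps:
$m = -6$ ($m = \left(-3\right) 2 = -6$)
$\left(18 - 5\right) m = \left(18 - 5\right) \left(-6\right) = 13 \left(-6\right) = -78$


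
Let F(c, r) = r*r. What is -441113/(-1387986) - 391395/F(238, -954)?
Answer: -7877043409/70179348132 ≈ -0.11224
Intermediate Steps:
F(c, r) = r²
-441113/(-1387986) - 391395/F(238, -954) = -441113/(-1387986) - 391395/((-954)²) = -441113*(-1/1387986) - 391395/910116 = 441113/1387986 - 391395*1/910116 = 441113/1387986 - 130465/303372 = -7877043409/70179348132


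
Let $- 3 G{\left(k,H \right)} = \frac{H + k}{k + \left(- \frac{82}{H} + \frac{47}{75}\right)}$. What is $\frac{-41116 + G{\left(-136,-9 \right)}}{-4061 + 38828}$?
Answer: $- \frac{1168075319}{987695703} \approx -1.1826$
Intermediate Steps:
$G{\left(k,H \right)} = - \frac{H + k}{3 \left(\frac{47}{75} + k - \frac{82}{H}\right)}$ ($G{\left(k,H \right)} = - \frac{\left(H + k\right) \frac{1}{k + \left(- \frac{82}{H} + \frac{47}{75}\right)}}{3} = - \frac{\left(H + k\right) \frac{1}{k + \left(\frac{47}{75} - \frac{82}{H}\right)}}{3} = - \frac{\left(H + k\right) \frac{1}{\frac{47}{75} + k - \frac{82}{H}}}{3} = - \frac{\frac{1}{\frac{47}{75} + k - \frac{82}{H}} \left(H + k\right)}{3} = - \frac{H + k}{3 \left(\frac{47}{75} + k - \frac{82}{H}\right)}$)
$\frac{-41116 + G{\left(-136,-9 \right)}}{-4061 + 38828} = \frac{-41116 - - \frac{225 \left(-9 - 136\right)}{-6150 + 47 \left(-9\right) + 75 \left(-9\right) \left(-136\right)}}{-4061 + 38828} = \frac{-41116 - \left(-225\right) \frac{1}{-6150 - 423 + 91800} \left(-145\right)}{34767} = \left(-41116 - \left(-225\right) \frac{1}{85227} \left(-145\right)\right) \frac{1}{34767} = \left(-41116 - \frac{10875}{28409}\right) \frac{1}{34767} = \left(- \frac{1168075319}{28409}\right) \frac{1}{34767} = - \frac{1168075319}{987695703}$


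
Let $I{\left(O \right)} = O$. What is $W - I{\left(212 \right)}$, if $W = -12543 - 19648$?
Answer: $-32403$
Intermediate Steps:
$W = -32191$ ($W = -12543 - 19648 = -32191$)
$W - I{\left(212 \right)} = -32191 - 212 = -32403$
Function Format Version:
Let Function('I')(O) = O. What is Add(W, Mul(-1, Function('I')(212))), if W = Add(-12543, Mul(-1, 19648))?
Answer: -32403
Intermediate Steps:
W = -32191 (W = Add(-12543, -19648) = -32191)
Add(W, Mul(-1, Function('I')(212))) = Add(-32191, Mul(-1, 212)) = Add(-32191, -212) = -32403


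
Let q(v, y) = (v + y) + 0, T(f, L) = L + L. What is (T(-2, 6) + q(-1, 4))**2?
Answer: 225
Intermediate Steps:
T(f, L) = 2*L
q(v, y) = v + y
(T(-2, 6) + q(-1, 4))**2 = (2*6 + (-1 + 4))**2 = (12 + 3)**2 = 15**2 = 225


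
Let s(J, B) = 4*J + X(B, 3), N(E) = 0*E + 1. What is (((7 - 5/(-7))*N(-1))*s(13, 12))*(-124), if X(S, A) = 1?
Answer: -354888/7 ≈ -50698.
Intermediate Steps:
N(E) = 1 (N(E) = 0 + 1 = 1)
s(J, B) = 1 + 4*J (s(J, B) = 4*J + 1 = 1 + 4*J)
(((7 - 5/(-7))*N(-1))*s(13, 12))*(-124) = (((7 - 5/(-7))*1)*(1 + 4*13))*(-124) = (((7 - 5*(-1/7))*1)*(1 + 52))*(-124) = (((7 + 5/7)*1)*53)*(-124) = (((54/7)*1)*53)*(-124) = ((54/7)*53)*(-124) = (2862/7)*(-124) = -354888/7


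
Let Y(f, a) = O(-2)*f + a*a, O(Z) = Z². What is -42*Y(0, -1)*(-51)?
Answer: 2142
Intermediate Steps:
Y(f, a) = a² + 4*f (Y(f, a) = (-2)²*f + a*a = 4*f + a² = a² + 4*f)
-42*Y(0, -1)*(-51) = -42*((-1)² + 4*0)*(-51) = -42*(1 + 0)*(-51) = -42*1*(-51) = -42*(-51) = 2142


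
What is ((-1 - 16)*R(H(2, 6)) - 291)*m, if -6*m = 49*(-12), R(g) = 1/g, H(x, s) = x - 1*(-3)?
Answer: -144256/5 ≈ -28851.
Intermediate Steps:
H(x, s) = 3 + x (H(x, s) = x + 3 = 3 + x)
m = 98 (m = -49*(-12)/6 = -⅙*(-588) = 98)
((-1 - 16)*R(H(2, 6)) - 291)*m = ((-1 - 16)/(3 + 2) - 291)*98 = (-17/5 - 291)*98 = -1472/5*98 = -144256/5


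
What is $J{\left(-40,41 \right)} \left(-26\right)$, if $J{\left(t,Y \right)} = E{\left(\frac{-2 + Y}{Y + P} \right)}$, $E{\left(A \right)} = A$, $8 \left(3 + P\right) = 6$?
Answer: $- \frac{4056}{155} \approx -26.168$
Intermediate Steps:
$P = - \frac{9}{4}$ ($P = -3 + \frac{1}{8} \cdot 6 = -3 + \frac{3}{4} = - \frac{9}{4} \approx -2.25$)
$J{\left(t,Y \right)} = \frac{-2 + Y}{- \frac{9}{4} + Y}$ ($J{\left(t,Y \right)} = \frac{-2 + Y}{Y - \frac{9}{4}} = \frac{-2 + Y}{- \frac{9}{4} + Y}$)
$J{\left(-40,41 \right)} \left(-26\right) = \frac{4 \left(-2 + 41\right)}{-9 + 4 \cdot 41} \left(-26\right) = 4 \frac{1}{-9 + 164} \cdot 39 \left(-26\right) = 4 \cdot \frac{1}{155} \cdot 39 \left(-26\right) = \frac{156}{155} \left(-26\right) = - \frac{4056}{155}$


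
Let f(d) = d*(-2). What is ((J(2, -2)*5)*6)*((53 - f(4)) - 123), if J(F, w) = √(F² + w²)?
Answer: -3720*√2 ≈ -5260.9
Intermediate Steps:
f(d) = -2*d
((J(2, -2)*5)*6)*((53 - f(4)) - 123) = ((√(2² + (-2)²)*5)*6)*((53 - (-2)*4) - 123) = ((√(4 + 4)*5)*6)*((53 - 1*(-8)) - 123) = ((√8*5)*6)*((53 + 8) - 123) = (((2*√2)*5)*6)*(61 - 123) = ((10*√2)*6)*(-62) = (60*√2)*(-62) = -3720*√2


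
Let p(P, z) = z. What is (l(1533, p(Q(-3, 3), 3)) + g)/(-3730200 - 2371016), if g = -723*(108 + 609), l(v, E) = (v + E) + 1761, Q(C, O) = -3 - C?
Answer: 257547/3050608 ≈ 0.084425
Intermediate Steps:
l(v, E) = 1761 + E + v (l(v, E) = (E + v) + 1761 = 1761 + E + v)
g = -518391 (g = -723*717 = -518391)
(l(1533, p(Q(-3, 3), 3)) + g)/(-3730200 - 2371016) = ((1761 + 3 + 1533) - 518391)/(-3730200 - 2371016) = (3297 - 518391)/(-6101216) = -515094*(-1/6101216) = 257547/3050608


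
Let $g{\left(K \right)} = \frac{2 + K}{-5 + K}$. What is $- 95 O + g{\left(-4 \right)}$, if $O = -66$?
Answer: $\frac{56432}{9} \approx 6270.2$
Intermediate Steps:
$g{\left(K \right)} = \frac{2 + K}{-5 + K}$
$- 95 O + g{\left(-4 \right)} = \left(-95\right) \left(-66\right) + \frac{2 - 4}{-5 - 4} = 6270 + \frac{1}{-9} \left(-2\right) = 6270 - - \frac{2}{9} = 6270 + \frac{2}{9} = \frac{56432}{9}$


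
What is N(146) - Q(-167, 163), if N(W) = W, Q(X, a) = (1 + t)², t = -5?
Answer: 130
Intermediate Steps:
Q(X, a) = 16 (Q(X, a) = (1 - 5)² = (-4)² = 16)
N(146) - Q(-167, 163) = 146 - 1*16 = 146 - 16 = 130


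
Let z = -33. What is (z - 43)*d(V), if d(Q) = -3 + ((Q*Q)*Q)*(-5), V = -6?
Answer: -81852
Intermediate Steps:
d(Q) = -3 - 5*Q³ (d(Q) = -3 + (Q²*Q)*(-5) = -3 + Q³*(-5) = -3 - 5*Q³)
(z - 43)*d(V) = (-33 - 43)*(-3 - 5*(-6)³) = -76*(-3 - 5*(-216)) = -76*(-3 + 1080) = -76*1077 = -81852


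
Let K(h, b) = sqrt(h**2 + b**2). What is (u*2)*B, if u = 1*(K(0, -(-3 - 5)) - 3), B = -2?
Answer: -20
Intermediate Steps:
K(h, b) = sqrt(b**2 + h**2)
u = 5 (u = 1*(sqrt((-(-3 - 5))**2 + 0**2) - 3) = 1*(sqrt((-1*(-8))**2 + 0) - 3) = 1*(sqrt(8**2 + 0) - 3) = 1*(sqrt(64 + 0) - 3) = 1*(sqrt(64) - 3) = 1*(8 - 3) = 1*5 = 5)
(u*2)*B = (5*2)*(-2) = 10*(-2) = -20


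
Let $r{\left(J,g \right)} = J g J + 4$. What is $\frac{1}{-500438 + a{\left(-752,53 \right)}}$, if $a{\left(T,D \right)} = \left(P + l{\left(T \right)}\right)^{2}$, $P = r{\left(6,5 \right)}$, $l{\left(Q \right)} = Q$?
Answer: $- \frac{1}{177814} \approx -5.6239 \cdot 10^{-6}$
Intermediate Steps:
$r{\left(J,g \right)} = 4 + g J^{2}$ ($r{\left(J,g \right)} = g J^{2} + 4 = 4 + g J^{2}$)
$P = 184$ ($P = 4 + 5 \cdot 6^{2} = 4 + 5 \cdot 36 = 4 + 180 = 184$)
$a{\left(T,D \right)} = \left(184 + T\right)^{2}$
$\frac{1}{-500438 + a{\left(-752,53 \right)}} = \frac{1}{-500438 + \left(184 - 752\right)^{2}} = \frac{1}{-500438 + \left(-568\right)^{2}} = \frac{1}{-500438 + 322624} = \frac{1}{-177814} = - \frac{1}{177814}$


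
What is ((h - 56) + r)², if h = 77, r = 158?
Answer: 32041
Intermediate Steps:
((h - 56) + r)² = ((77 - 56) + 158)² = (21 + 158)² = 179² = 32041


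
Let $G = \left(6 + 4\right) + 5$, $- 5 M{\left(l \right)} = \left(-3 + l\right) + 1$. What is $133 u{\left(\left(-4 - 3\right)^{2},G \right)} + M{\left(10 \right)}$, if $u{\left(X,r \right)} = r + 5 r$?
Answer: $\frac{59842}{5} \approx 11968.0$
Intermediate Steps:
$M{\left(l \right)} = \frac{2}{5} - \frac{l}{5}$ ($M{\left(l \right)} = - \frac{\left(-3 + l\right) + 1}{5} = - \frac{-2 + l}{5} = \frac{2}{5} - \frac{l}{5}$)
$G = 15$ ($G = 10 + 5 = 15$)
$u{\left(X,r \right)} = 6 r$
$133 u{\left(\left(-4 - 3\right)^{2},G \right)} + M{\left(10 \right)} = 133 \cdot 6 \cdot 15 + \left(\frac{2}{5} - 2\right) = 133 \cdot 90 + \left(\frac{2}{5} - 2\right) = 11970 - \frac{8}{5} = \frac{59842}{5}$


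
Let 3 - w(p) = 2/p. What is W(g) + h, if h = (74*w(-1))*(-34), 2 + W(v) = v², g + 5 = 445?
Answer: 181018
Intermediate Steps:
g = 440 (g = -5 + 445 = 440)
W(v) = -2 + v²
w(p) = 3 - 2/p
h = -12580 (h = (74*(3 - 2/(-1)))*(-34) = (74*(3 - 2*(-1)))*(-34) = (74*(3 + 2))*(-34) = (74*5)*(-34) = 370*(-34) = -12580)
W(g) + h = (-2 + 440²) - 12580 = (-2 + 193600) - 12580 = 193598 - 12580 = 181018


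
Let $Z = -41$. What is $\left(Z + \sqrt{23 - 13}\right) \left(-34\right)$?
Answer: $1394 - 34 \sqrt{10} \approx 1286.5$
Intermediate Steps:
$\left(Z + \sqrt{23 - 13}\right) \left(-34\right) = \left(-41 + \sqrt{23 - 13}\right) \left(-34\right) = \left(-41 + \sqrt{10}\right) \left(-34\right) = 1394 - 34 \sqrt{10}$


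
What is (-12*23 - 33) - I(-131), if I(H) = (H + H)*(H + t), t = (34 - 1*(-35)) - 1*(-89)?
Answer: 6765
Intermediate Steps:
t = 158 (t = (34 + 35) + 89 = 69 + 89 = 158)
I(H) = 2*H*(158 + H) (I(H) = (H + H)*(H + 158) = (2*H)*(158 + H) = 2*H*(158 + H))
(-12*23 - 33) - I(-131) = (-12*23 - 33) - 2*(-131)*(158 - 131) = (-276 - 33) - 2*(-131)*27 = -309 - 1*(-7074) = -309 + 7074 = 6765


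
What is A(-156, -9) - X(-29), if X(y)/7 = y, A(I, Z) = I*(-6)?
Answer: 1139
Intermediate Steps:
A(I, Z) = -6*I
X(y) = 7*y
A(-156, -9) - X(-29) = -6*(-156) - 7*(-29) = 936 - 1*(-203) = 936 + 203 = 1139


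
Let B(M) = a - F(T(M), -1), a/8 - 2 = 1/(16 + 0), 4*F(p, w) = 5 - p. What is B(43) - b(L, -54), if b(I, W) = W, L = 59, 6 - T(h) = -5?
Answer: 72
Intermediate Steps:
T(h) = 11 (T(h) = 6 - 1*(-5) = 6 + 5 = 11)
F(p, w) = 5/4 - p/4 (F(p, w) = (5 - p)/4 = 5/4 - p/4)
a = 33/2 (a = 16 + 8/(16 + 0) = 16 + 8/16 = 16 + 8*(1/16) = 16 + ½ = 33/2 ≈ 16.500)
B(M) = 18 (B(M) = 33/2 - (5/4 - ¼*11) = 33/2 - (5/4 - 11/4) = 33/2 - 1*(-3/2) = 33/2 + 3/2 = 18)
B(43) - b(L, -54) = 18 - 1*(-54) = 18 + 54 = 72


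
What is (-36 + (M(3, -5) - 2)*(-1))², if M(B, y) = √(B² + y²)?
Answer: (34 + √34)² ≈ 1586.5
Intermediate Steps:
(-36 + (M(3, -5) - 2)*(-1))² = (-36 + (√(3² + (-5)²) - 2)*(-1))² = (-36 + (√(9 + 25) - 2)*(-1))² = (-36 + (√34 - 2)*(-1))² = (-36 + (-2 + √34)*(-1))² = (-36 + (2 - √34))² = (-34 - √34)²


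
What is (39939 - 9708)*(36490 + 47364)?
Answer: 2534990274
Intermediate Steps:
(39939 - 9708)*(36490 + 47364) = 30231*83854 = 2534990274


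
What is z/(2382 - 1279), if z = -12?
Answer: -12/1103 ≈ -0.010879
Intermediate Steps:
z/(2382 - 1279) = -12/(2382 - 1279) = -12/1103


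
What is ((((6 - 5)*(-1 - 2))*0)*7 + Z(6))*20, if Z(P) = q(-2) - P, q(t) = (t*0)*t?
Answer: -120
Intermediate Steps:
q(t) = 0 (q(t) = 0*t = 0)
Z(P) = -P (Z(P) = 0 - P = -P)
((((6 - 5)*(-1 - 2))*0)*7 + Z(6))*20 = ((((6 - 5)*(-1 - 2))*0)*7 - 1*6)*20 = (((1*(-3))*0)*7 - 6)*20 = (-3*0*7 - 6)*20 = (0*7 - 6)*20 = (0 - 6)*20 = -6*20 = -120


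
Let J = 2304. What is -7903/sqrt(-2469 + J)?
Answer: 7903*I*sqrt(165)/165 ≈ 615.25*I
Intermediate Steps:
-7903/sqrt(-2469 + J) = -7903/sqrt(-2469 + 2304) = -7903*(-I*sqrt(165)/165) = -(-7903)*I*sqrt(165)/165 = 7903*I*sqrt(165)/165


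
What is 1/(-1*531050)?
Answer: -1/531050 ≈ -1.8831e-6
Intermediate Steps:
1/(-1*531050) = 1/(-531050) = -1/531050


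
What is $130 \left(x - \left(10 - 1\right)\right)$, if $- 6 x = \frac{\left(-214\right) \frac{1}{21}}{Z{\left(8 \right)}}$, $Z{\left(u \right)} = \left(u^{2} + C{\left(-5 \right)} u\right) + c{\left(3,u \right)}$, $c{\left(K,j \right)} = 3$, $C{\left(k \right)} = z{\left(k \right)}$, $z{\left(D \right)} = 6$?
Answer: $- \frac{1692548}{1449} \approx -1168.1$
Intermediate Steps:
$C{\left(k \right)} = 6$
$Z{\left(u \right)} = 3 + u^{2} + 6 u$ ($Z{\left(u \right)} = \left(u^{2} + 6 u\right) + 3 = 3 + u^{2} + 6 u$)
$x = \frac{107}{7245}$ ($x = - \frac{- \frac{214}{21} \frac{1}{3 + 8^{2} + 6 \cdot 8}}{6} = - \frac{\left(-214\right) \frac{1}{21} \frac{1}{3 + 64 + 48}}{6} = - \frac{\left(- \frac{214}{21}\right) \frac{1}{115}}{6} = \left(- \frac{1}{6}\right) \left(- \frac{214}{2415}\right) = \frac{107}{7245} \approx 0.014769$)
$130 \left(x - \left(10 - 1\right)\right) = 130 \left(\frac{107}{7245} - \left(10 - 1\right)\right) = 130 \left(\frac{107}{7245} - 9\right) = 130 \left(- \frac{65098}{7245}\right) = - \frac{1692548}{1449}$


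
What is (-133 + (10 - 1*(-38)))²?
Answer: 7225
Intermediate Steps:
(-133 + (10 - 1*(-38)))² = (-133 + (10 + 38))² = (-133 + 48)² = (-85)² = 7225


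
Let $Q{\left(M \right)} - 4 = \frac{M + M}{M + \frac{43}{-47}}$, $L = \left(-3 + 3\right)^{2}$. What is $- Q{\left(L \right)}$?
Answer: $-4$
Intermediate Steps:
$L = 0$ ($L = 0^{2} = 0$)
$Q{\left(M \right)} = 4 + \frac{2 M}{- \frac{43}{47} + M}$ ($Q{\left(M \right)} = 4 + \frac{M + M}{M + \frac{43}{-47}} = 4 + \frac{2 M}{M + 43 \left(- \frac{1}{47}\right)} = 4 + \frac{2 M}{M - \frac{43}{47}} = 4 + \frac{2 M}{- \frac{43}{47} + M}$)
$- Q{\left(L \right)} = - \frac{2 \left(-86 + 141 \cdot 0\right)}{-43 + 47 \cdot 0} = - \frac{2 \left(-86 + 0\right)}{-43 + 0} = - \frac{2 \left(-86\right)}{-43} = - \frac{2 \left(-1\right) \left(-86\right)}{43} = \left(-1\right) 4 = -4$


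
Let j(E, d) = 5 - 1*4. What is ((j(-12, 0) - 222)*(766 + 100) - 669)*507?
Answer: -97371885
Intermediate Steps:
j(E, d) = 1 (j(E, d) = 5 - 4 = 1)
((j(-12, 0) - 222)*(766 + 100) - 669)*507 = ((1 - 222)*(766 + 100) - 669)*507 = (-221*866 - 669)*507 = (-191386 - 669)*507 = -192055*507 = -97371885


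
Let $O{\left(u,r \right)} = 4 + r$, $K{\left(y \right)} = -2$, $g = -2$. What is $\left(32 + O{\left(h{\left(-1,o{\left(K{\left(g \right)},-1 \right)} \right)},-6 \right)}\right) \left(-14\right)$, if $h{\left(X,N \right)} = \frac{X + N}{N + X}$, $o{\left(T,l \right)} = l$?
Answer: $-420$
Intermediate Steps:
$h{\left(X,N \right)} = 1$ ($h{\left(X,N \right)} = \frac{N + X}{N + X} = 1$)
$\left(32 + O{\left(h{\left(-1,o{\left(K{\left(g \right)},-1 \right)} \right)},-6 \right)}\right) \left(-14\right) = \left(32 + \left(4 - 6\right)\right) \left(-14\right) = \left(32 - 2\right) \left(-14\right) = 30 \left(-14\right) = -420$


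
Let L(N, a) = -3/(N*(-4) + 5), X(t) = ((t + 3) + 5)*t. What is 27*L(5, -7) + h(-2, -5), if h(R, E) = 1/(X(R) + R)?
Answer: 373/70 ≈ 5.3286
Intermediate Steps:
X(t) = t*(8 + t) (X(t) = ((3 + t) + 5)*t = (8 + t)*t = t*(8 + t))
h(R, E) = 1/(R + R*(8 + R)) (h(R, E) = 1/(R*(8 + R) + R) = 1/(R + R*(8 + R)))
L(N, a) = -3/(5 - 4*N) (L(N, a) = -3/(-4*N + 5) = -3/(5 - 4*N))
27*L(5, -7) + h(-2, -5) = 27*(3/(-5 + 4*5)) + 1/((-2)*(9 - 2)) = 27*(3/(-5 + 20)) - ½/7 = 27*(3/15) - ½*⅐ = 27*(3*(1/15)) - 1/14 = 27*(⅕) - 1/14 = 27/5 - 1/14 = 373/70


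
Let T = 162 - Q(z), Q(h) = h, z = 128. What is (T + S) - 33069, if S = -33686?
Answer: -66721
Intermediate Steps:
T = 34 (T = 162 - 1*128 = 162 - 128 = 34)
(T + S) - 33069 = (34 - 33686) - 33069 = -33652 - 33069 = -66721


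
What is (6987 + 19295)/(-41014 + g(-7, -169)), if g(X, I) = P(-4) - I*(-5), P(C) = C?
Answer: -26282/41863 ≈ -0.62781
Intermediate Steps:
g(X, I) = -4 + 5*I (g(X, I) = -4 - I*(-5) = -4 - (-5)*I = -4 + 5*I)
(6987 + 19295)/(-41014 + g(-7, -169)) = (6987 + 19295)/(-41014 + (-4 + 5*(-169))) = 26282/(-41014 + (-4 - 845)) = 26282/(-41014 - 849) = 26282/(-41863) = 26282*(-1/41863) = -26282/41863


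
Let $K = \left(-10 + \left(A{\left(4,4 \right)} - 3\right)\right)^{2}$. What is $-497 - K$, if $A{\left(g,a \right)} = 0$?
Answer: $-666$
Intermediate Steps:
$K = 169$ ($K = \left(-10 + \left(0 - 3\right)\right)^{2} = \left(-10 - 3\right)^{2} = \left(-13\right)^{2} = 169$)
$-497 - K = -497 - 169 = -666$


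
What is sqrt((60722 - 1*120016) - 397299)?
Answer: I*sqrt(456593) ≈ 675.72*I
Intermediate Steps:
sqrt((60722 - 1*120016) - 397299) = sqrt((60722 - 120016) - 397299) = sqrt(-59294 - 397299) = sqrt(-456593) = I*sqrt(456593)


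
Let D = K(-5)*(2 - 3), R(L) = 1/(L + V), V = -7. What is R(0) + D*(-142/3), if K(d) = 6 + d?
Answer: 991/21 ≈ 47.190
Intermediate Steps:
R(L) = 1/(-7 + L) (R(L) = 1/(L - 7) = 1/(-7 + L))
D = -1 (D = (6 - 5)*(2 - 3) = 1*(-1) = -1)
R(0) + D*(-142/3) = 1/(-7 + 0) - (-142)/3 = 1/(-7) - (-142)/3 = -⅐ - 1*(-142/3) = -⅐ + 142/3 = 991/21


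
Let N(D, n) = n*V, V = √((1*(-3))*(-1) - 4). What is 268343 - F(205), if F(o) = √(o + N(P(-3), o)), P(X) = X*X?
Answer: 268343 - √(205 + 205*I) ≈ 2.6833e+5 - 6.5159*I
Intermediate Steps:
V = I (V = √(-3*(-1) - 4) = √(3 - 4) = √(-1) = I ≈ 1.0*I)
P(X) = X²
N(D, n) = I*n (N(D, n) = n*I = I*n)
F(o) = √(o + I*o)
268343 - F(205) = 268343 - √(205*(1 + I)) = 268343 - √(205 + 205*I)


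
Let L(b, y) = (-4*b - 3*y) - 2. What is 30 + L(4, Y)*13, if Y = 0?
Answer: -204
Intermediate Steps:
L(b, y) = -2 - 4*b - 3*y
30 + L(4, Y)*13 = 30 + (-2 - 4*4 - 3*0)*13 = 30 + (-2 - 16 + 0)*13 = 30 - 18*13 = 30 - 234 = -204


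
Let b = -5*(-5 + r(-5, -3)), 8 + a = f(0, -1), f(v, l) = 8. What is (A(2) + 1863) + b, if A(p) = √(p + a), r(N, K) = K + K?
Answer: 1918 + √2 ≈ 1919.4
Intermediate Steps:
r(N, K) = 2*K
a = 0 (a = -8 + 8 = 0)
b = 55 (b = -5*(-5 + 2*(-3)) = -5*(-5 - 6) = -5*(-11) = 55)
A(p) = √p (A(p) = √(p + 0) = √p)
(A(2) + 1863) + b = (√2 + 1863) + 55 = (1863 + √2) + 55 = 1918 + √2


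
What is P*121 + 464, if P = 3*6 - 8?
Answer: 1674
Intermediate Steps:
P = 10 (P = 18 - 8 = 10)
P*121 + 464 = 10*121 + 464 = 1210 + 464 = 1674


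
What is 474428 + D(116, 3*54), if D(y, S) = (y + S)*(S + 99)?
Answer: 546986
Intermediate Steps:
D(y, S) = (99 + S)*(S + y) (D(y, S) = (S + y)*(99 + S) = (99 + S)*(S + y))
474428 + D(116, 3*54) = 474428 + ((3*54)² + 99*(3*54) + 99*116 + (3*54)*116) = 474428 + (162² + 99*162 + 11484 + 162*116) = 474428 + (26244 + 16038 + 11484 + 18792) = 474428 + 72558 = 546986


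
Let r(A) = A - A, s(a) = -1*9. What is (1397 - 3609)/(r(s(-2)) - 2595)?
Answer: 2212/2595 ≈ 0.85241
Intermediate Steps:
s(a) = -9
r(A) = 0
(1397 - 3609)/(r(s(-2)) - 2595) = (1397 - 3609)/(0 - 2595) = -2212/(-2595) = -2212*(-1/2595) = 2212/2595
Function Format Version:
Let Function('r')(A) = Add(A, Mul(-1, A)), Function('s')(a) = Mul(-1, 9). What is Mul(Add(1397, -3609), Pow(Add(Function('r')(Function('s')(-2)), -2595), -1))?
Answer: Rational(2212, 2595) ≈ 0.85241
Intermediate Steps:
Function('s')(a) = -9
Function('r')(A) = 0
Mul(Add(1397, -3609), Pow(Add(Function('r')(Function('s')(-2)), -2595), -1)) = Mul(Add(1397, -3609), Pow(Add(0, -2595), -1)) = Mul(-2212, Pow(-2595, -1)) = Mul(-2212, Rational(-1, 2595)) = Rational(2212, 2595)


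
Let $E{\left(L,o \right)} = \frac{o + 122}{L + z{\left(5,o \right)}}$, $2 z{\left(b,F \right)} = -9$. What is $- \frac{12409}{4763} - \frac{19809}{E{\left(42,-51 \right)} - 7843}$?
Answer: $- \frac{221251922}{2801039329} \approx -0.078989$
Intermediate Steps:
$z{\left(b,F \right)} = - \frac{9}{2}$ ($z{\left(b,F \right)} = \frac{1}{2} \left(-9\right) = - \frac{9}{2}$)
$E{\left(L,o \right)} = \frac{122 + o}{- \frac{9}{2} + L}$ ($E{\left(L,o \right)} = \frac{o + 122}{L - \frac{9}{2}} = \frac{122 + o}{- \frac{9}{2} + L}$)
$- \frac{12409}{4763} - \frac{19809}{E{\left(42,-51 \right)} - 7843} = - \frac{12409}{4763} - \frac{19809}{\frac{2 \left(122 - 51\right)}{-9 + 2 \cdot 42} - 7843} = \left(-12409\right) \frac{1}{4763} - \frac{19809}{2 \frac{1}{-9 + 84} \cdot 71 - 7843} = - \frac{12409}{4763} - \frac{19809}{2 \cdot \frac{1}{75} \cdot 71 - 7843} = - \frac{12409}{4763} - \frac{19809}{\frac{142}{75} - 7843} = - \frac{12409}{4763} - \frac{19809}{- \frac{588083}{75}} = - \frac{12409}{4763} - - \frac{1485675}{588083} = - \frac{12409}{4763} + \frac{1485675}{588083} = - \frac{221251922}{2801039329}$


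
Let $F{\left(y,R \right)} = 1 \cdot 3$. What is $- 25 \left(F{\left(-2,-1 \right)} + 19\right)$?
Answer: $-550$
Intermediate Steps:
$F{\left(y,R \right)} = 3$
$- 25 \left(F{\left(-2,-1 \right)} + 19\right) = - 25 \left(3 + 19\right) = \left(-25\right) 22 = -550$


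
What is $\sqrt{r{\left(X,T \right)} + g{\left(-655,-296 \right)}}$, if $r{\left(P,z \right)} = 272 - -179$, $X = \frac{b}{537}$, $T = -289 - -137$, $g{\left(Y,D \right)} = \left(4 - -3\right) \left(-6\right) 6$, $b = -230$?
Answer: $\sqrt{199} \approx 14.107$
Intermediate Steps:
$g{\left(Y,D \right)} = -252$ ($g{\left(Y,D \right)} = \left(4 + 3\right) \left(-6\right) 6 = 7 \left(-6\right) 6 = \left(-42\right) 6 = -252$)
$T = -152$ ($T = -289 + 137 = -152$)
$X = - \frac{230}{537} \approx -0.42831$
$r{\left(P,z \right)} = 451$ ($r{\left(P,z \right)} = 272 + 179 = 451$)
$\sqrt{r{\left(X,T \right)} + g{\left(-655,-296 \right)}} = \sqrt{451 - 252} = \sqrt{199}$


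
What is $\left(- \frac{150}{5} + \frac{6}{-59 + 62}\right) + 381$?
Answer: $353$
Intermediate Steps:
$\left(- \frac{150}{5} + \frac{6}{-59 + 62}\right) + 381 = \left(\left(-150\right) \frac{1}{5} + \frac{6}{3}\right) + 381 = \left(-30 + 6 \cdot \frac{1}{3}\right) + 381 = \left(-30 + 2\right) + 381 = -28 + 381 = 353$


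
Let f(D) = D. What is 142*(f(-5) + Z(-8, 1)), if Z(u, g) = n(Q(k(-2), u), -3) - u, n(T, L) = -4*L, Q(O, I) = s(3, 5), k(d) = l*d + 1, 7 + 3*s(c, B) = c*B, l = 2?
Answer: 2130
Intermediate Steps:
s(c, B) = -7/3 + B*c/3 (s(c, B) = -7/3 + (c*B)/3 = -7/3 + (B*c)/3 = -7/3 + B*c/3)
k(d) = 1 + 2*d (k(d) = 2*d + 1 = 1 + 2*d)
Q(O, I) = 8/3 (Q(O, I) = -7/3 + (1/3)*5*3 = -7/3 + 5 = 8/3)
Z(u, g) = 12 - u (Z(u, g) = -4*(-3) - u = 12 - u)
142*(f(-5) + Z(-8, 1)) = 142*(-5 + (12 - 1*(-8))) = 142*(-5 + (12 + 8)) = 142*(-5 + 20) = 142*15 = 2130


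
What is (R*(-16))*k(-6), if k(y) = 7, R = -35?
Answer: 3920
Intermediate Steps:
(R*(-16))*k(-6) = -35*(-16)*7 = 560*7 = 3920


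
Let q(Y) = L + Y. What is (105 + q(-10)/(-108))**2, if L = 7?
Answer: 14295961/1296 ≈ 11031.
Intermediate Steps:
q(Y) = 7 + Y
(105 + q(-10)/(-108))**2 = (105 + (7 - 10)/(-108))**2 = (105 - 3*(-1/108))**2 = (105 + 1/36)**2 = (3781/36)**2 = 14295961/1296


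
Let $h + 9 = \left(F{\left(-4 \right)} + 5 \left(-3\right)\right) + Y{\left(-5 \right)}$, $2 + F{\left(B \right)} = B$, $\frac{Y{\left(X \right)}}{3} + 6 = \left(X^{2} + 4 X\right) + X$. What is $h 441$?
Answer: $-21168$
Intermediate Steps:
$Y{\left(X \right)} = -18 + 3 X^{2} + 15 X$ ($Y{\left(X \right)} = -18 + 3 \left(\left(X^{2} + 4 X\right) + X\right) = -18 + 3 \left(X^{2} + 5 X\right) = -18 + \left(3 X^{2} + 15 X\right) = -18 + 3 X^{2} + 15 X$)
$F{\left(B \right)} = -2 + B$
$h = -48$ ($h = -9 + \left(\left(\left(-2 - 4\right) + 5 \left(-3\right)\right) + \left(-18 + 3 \left(-5\right)^{2} + 15 \left(-5\right)\right)\right) = -9 - 39 = -48$)
$h 441 = \left(-48\right) 441 = -21168$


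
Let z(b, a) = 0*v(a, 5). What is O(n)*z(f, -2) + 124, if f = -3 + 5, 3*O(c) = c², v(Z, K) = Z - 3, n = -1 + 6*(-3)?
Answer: 124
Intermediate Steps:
n = -19 (n = -1 - 18 = -19)
v(Z, K) = -3 + Z
O(c) = c²/3
f = 2
z(b, a) = 0 (z(b, a) = 0*(-3 + a) = 0)
O(n)*z(f, -2) + 124 = ((⅓)*(-19)²)*0 + 124 = ((⅓)*361)*0 + 124 = (361/3)*0 + 124 = 0 + 124 = 124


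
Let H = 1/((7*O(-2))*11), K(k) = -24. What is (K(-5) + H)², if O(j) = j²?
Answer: 54626881/94864 ≈ 575.84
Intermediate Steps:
H = 1/308 (H = 1/((7*(-2)²)*11) = 1/((7*4)*11) = 1/(28*11) = 1/308 ≈ 0.0032468)
(K(-5) + H)² = (-24 + 1/308)² = (-7391/308)² = 54626881/94864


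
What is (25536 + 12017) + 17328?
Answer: 54881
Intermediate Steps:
(25536 + 12017) + 17328 = 37553 + 17328 = 54881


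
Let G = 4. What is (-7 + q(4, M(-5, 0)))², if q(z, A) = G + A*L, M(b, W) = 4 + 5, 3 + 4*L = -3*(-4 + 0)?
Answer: 4761/16 ≈ 297.56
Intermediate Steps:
L = 9/4 (L = -¾ + (-3*(-4 + 0))/4 = -¾ + (-3*(-4))/4 = -¾ + (¼)*12 = -¾ + 3 = 9/4 ≈ 2.2500)
M(b, W) = 9
q(z, A) = 4 + 9*A/4 (q(z, A) = 4 + A*(9/4) = 4 + 9*A/4)
(-7 + q(4, M(-5, 0)))² = (-7 + (4 + (9/4)*9))² = (-7 + (4 + 81/4))² = (-7 + 97/4)² = (69/4)² = 4761/16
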